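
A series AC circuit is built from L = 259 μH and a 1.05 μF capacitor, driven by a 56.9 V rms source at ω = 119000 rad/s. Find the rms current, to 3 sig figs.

2.49 A

X_L = ωL = 30.8 Ω
X_C = 1/(ωC) = 8.00 Ω
Net reactance X = X_L − X_C = 22.8 Ω
Z = j22.8 Ω
|Z| = √(0² + 22.8²) = 22.8 Ω
I = V/|Z| = 56.9/22.8 = 2.49 A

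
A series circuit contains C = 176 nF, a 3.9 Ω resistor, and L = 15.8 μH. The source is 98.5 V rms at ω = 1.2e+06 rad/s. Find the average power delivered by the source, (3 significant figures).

174 W

X_L = ωL = 19.0 Ω
X_C = 1/(ωC) = 4.73 Ω
Net reactance X = X_L − X_C = 14.2 Ω
Z = 3.90 + j14.2 Ω
|Z| = √(3.90² + 14.2²) = 14.8 Ω
∠Z = arctan(14.2/3.90) = 74.7°
I = V/|Z| = 6.68 A
P = VI cos φ = 98.5 × 6.68 × cos(74.7°) = 174 W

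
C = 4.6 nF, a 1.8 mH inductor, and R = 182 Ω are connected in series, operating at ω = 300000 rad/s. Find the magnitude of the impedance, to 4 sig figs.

259.3 Ω

X_L = ωL = 540.0 Ω
X_C = 1/(ωC) = 724.6 Ω
Net reactance X = X_L − X_C = -184.6 Ω
Z = 182.0 − j184.6 Ω
|Z| = √(182.0² + 184.6²) = 259.3 Ω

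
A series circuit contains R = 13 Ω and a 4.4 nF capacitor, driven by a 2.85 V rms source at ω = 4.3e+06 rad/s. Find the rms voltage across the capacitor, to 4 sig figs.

2.768 V

X_C = 1/(ωC) = 52.85 Ω
Z = 13.00 − j52.85 Ω
|Z| = √(13.00² + 52.85²) = 54.43 Ω
I = V/|Z| = 52.36 mA
V_C = I·|Z_C| = 0.05236 × 52.85 = 2.768 V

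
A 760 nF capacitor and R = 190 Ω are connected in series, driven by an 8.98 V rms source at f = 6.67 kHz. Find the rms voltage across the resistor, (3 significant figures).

ω = 2πf = 41910 rad/s
X_C = 1/(ωC) = 31.4 Ω
Z = 190 − j31.4 Ω
|Z| = √(190² + 31.4²) = 193 Ω
I = V/|Z| = 46.6 mA
V_R = I·|Z_R| = 0.0466 × 190 = 8.86 V

8.86 V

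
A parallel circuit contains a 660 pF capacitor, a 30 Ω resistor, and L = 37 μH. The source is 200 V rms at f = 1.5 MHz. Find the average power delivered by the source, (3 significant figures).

1.33 kW

ω = 2πf = 9.425e+06 rad/s
X_L = ωL = 349 Ω
X_C = 1/(ωC) = 161 Ω
Parallel: admittances add. Y = 1/R + 1/(jωL) + jωC
Y = (0.0333 + j0.00335) S
|Y| = 0.0335 S → |Z| = 1/|Y| = 29.8 Ω, ∠Z = −∠Y = -5.74°
I = V/|Z| = 6.70 A
P = VI cos φ = 200 × 6.70 × cos(-5.74°) = 1.33 kW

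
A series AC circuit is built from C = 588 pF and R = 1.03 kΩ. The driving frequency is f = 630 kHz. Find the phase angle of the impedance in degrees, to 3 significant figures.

ω = 2πf = 3.958e+06 rad/s
X_C = 1/(ωC) = 430 Ω
Z = 1030 − j430 Ω
|Z| = √(1030² + 430²) = 1120 Ω
∠Z = arctan(-430/1030) = -22.6°

-22.6°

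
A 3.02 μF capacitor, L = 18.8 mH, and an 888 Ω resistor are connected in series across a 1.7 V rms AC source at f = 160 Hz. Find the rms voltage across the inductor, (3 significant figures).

0.0342 V

ω = 2πf = 1005 rad/s
X_L = ωL = 18.9 Ω
X_C = 1/(ωC) = 329 Ω
Net reactance X = X_L − X_C = -310 Ω
Z = 888 − j310 Ω
|Z| = √(888² + 310²) = 941 Ω
I = V/|Z| = 1.81 mA
V_L = I·|Z_L| = 0.00181 × 18.9 = 0.0342 V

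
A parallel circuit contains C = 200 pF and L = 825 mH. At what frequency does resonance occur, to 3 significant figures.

12.4 kHz

ω₀ = 1/√(LC) = 1/√(0.825 × 2e-10) = 77850 rad/s
f₀ = ω₀/(2π) = 12.4 kHz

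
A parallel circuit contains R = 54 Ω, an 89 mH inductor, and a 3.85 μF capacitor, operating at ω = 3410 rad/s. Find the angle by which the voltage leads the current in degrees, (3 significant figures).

-28.0°

X_L = ωL = 303 Ω
X_C = 1/(ωC) = 76.2 Ω
Parallel: admittances add. Y = 1/R + 1/(jωL) + jωC
Y = (0.0185 + j0.00983) S
|Y| = 0.0210 S → |Z| = 1/|Y| = 47.7 Ω, ∠Z = −∠Y = -28.0°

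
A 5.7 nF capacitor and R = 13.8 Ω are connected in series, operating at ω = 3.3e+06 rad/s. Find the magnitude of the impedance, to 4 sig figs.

54.93 Ω

X_C = 1/(ωC) = 53.16 Ω
Z = 13.80 − j53.16 Ω
|Z| = √(13.80² + 53.16²) = 54.93 Ω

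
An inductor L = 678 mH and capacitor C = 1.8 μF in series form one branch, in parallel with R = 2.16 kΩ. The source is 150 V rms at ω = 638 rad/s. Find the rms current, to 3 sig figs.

349 mA

X_L = ωL = 433 Ω
X_C = 1/(ωC) = 871 Ω
Branch 1: Z₁ = R = 2160 Ω
Branch 2 (series LC): Z₂ = j(X_L − X_C) = −j438 Ω
Parallel: Z = Z₁Z₂/(Z₁+Z₂), |Z| = 429 Ω, ∠Z = -78.5°
I = V/|Z| = 150/429 = 349 mA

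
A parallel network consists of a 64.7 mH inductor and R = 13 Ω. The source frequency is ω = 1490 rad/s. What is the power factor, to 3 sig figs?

0.991

X_L = ωL = 96.4 Ω
Parallel: admittances add. Y = 1/R + 1/(jωL)
Y = (0.0769 − j0.0104) S
|Y| = 0.0776 S → |Z| = 1/|Y| = 12.9 Ω, ∠Z = −∠Y = 7.68°
cos φ = cos(7.68°) = 0.991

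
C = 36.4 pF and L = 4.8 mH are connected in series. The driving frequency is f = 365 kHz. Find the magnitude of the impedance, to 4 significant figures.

ω = 2πf = 2.293e+06 rad/s
X_L = ωL = 11010 Ω
X_C = 1/(ωC) = 11980 Ω
Net reactance X = X_L − X_C = -971.0 Ω
Z = − j971.0 Ω
|Z| = √(0² + 971.0²) = 971.0 Ω

971.0 Ω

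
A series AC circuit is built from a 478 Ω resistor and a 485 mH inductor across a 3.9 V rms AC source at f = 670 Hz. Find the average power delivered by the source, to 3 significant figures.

1.65 mW

ω = 2πf = 4210 rad/s
X_L = ωL = 2040 Ω
Z = 478 + j2040 Ω
|Z| = √(478² + 2040²) = 2100 Ω
∠Z = arctan(2040/478) = 76.8°
I = V/|Z| = 1.86 mA
P = VI cos φ = 3.9 × 0.00186 × cos(76.8°) = 1.65 mW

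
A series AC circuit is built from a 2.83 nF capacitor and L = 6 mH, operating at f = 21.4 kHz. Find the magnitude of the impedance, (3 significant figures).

ω = 2πf = 134500 rad/s
X_L = ωL = 807 Ω
X_C = 1/(ωC) = 2630 Ω
Net reactance X = X_L − X_C = -1820 Ω
Z = − j1820 Ω
|Z| = √(0² + 1820²) = 1820 Ω

1820 Ω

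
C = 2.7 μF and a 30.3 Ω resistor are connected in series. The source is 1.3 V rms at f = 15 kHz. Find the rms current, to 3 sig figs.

ω = 2πf = 94250 rad/s
X_C = 1/(ωC) = 3.93 Ω
Z = 30.3 − j3.93 Ω
|Z| = √(30.3² + 3.93²) = 30.6 Ω
I = V/|Z| = 1.3/30.6 = 42.5 mA

42.5 mA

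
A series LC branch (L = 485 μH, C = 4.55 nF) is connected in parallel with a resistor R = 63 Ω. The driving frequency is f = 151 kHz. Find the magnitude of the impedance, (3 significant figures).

ω = 2πf = 948800 rad/s
X_L = ωL = 460 Ω
X_C = 1/(ωC) = 232 Ω
Branch 1: Z₁ = R = 63.0 Ω
Branch 2 (series LC): Z₂ = j(X_L − X_C) = j228 Ω
Parallel: Z = Z₁Z₂/(Z₁+Z₂), |Z| = 60.7 Ω, ∠Z = 15.4°

60.7 Ω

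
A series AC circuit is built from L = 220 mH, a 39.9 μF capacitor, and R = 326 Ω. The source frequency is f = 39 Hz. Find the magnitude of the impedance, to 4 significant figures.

329.6 Ω

ω = 2πf = 245.0 rad/s
X_L = ωL = 53.91 Ω
X_C = 1/(ωC) = 102.3 Ω
Net reactance X = X_L − X_C = -48.37 Ω
Z = 326.0 − j48.37 Ω
|Z| = √(326.0² + 48.37²) = 329.6 Ω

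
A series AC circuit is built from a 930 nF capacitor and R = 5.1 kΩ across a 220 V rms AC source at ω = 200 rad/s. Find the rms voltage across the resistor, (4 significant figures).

151.4 V

X_C = 1/(ωC) = 5376 Ω
Z = 5100 − j5376 Ω
|Z| = √(5100² + 5376²) = 7410 Ω
I = V/|Z| = 29.69 mA
V_R = I·|Z_R| = 0.02969 × 5100 = 151.4 V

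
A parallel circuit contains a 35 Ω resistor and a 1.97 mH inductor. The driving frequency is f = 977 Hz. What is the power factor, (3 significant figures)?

ω = 2πf = 6139 rad/s
X_L = ωL = 12.1 Ω
Parallel: admittances add. Y = 1/R + 1/(jωL)
Y = (0.0286 − j0.0827) S
|Y| = 0.0875 S → |Z| = 1/|Y| = 11.4 Ω, ∠Z = −∠Y = 70.9°
cos φ = cos(70.9°) = 0.327

0.327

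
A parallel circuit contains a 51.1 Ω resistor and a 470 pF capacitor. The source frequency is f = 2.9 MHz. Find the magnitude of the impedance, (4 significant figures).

46.81 Ω

ω = 2πf = 1.822e+07 rad/s
X_C = 1/(ωC) = 116.8 Ω
Parallel: admittances add. Y = 1/R + jωC
Y = (0.01957 + j0.008564) S
|Y| = 0.02136 S → |Z| = 1/|Y| = 46.81 Ω, ∠Z = −∠Y = -23.64°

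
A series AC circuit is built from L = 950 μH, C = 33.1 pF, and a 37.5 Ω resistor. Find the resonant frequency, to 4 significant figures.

ω₀ = 1/√(LC) = 1/√(0.00095 × 3.31e-11) = 5.639e+06 rad/s
f₀ = ω₀/(2π) = 897.5 kHz

897.5 kHz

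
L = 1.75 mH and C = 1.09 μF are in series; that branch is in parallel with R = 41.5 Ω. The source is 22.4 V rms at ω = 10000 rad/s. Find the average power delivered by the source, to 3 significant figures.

12.1 W

X_L = ωL = 17.5 Ω
X_C = 1/(ωC) = 91.7 Ω
Branch 1: Z₁ = R = 41.5 Ω
Branch 2 (series LC): Z₂ = j(X_L − X_C) = −j74.2 Ω
Parallel: Z = Z₁Z₂/(Z₁+Z₂), |Z| = 36.2 Ω, ∠Z = -29.2°
I = V/|Z| = 618 mA
P = VI cos φ = 22.4 × 0.618 × cos(-29.2°) = 12.1 W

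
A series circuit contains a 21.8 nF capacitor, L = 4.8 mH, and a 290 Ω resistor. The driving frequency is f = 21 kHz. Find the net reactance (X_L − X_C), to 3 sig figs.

ω = 2πf = 131900 rad/s
X_L = ωL = 633 Ω
X_C = 1/(ωC) = 348 Ω
X = 633 − 348 = 286 Ω

286 Ω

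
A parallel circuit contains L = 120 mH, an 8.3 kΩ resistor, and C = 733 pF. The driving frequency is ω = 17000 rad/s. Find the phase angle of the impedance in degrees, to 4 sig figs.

75.85°

X_L = ωL = 2040 Ω
X_C = 1/(ωC) = 80250 Ω
Parallel: admittances add. Y = 1/R + 1/(jωL) + jωC
Y = (0.0001205 − j0.0004777) S
|Y| = 0.0004927 S → |Z| = 1/|Y| = 2030 Ω, ∠Z = −∠Y = 75.85°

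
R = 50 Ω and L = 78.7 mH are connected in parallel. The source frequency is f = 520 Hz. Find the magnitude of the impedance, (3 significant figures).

49.1 Ω

ω = 2πf = 3267 rad/s
X_L = ωL = 257 Ω
Parallel: admittances add. Y = 1/R + 1/(jωL)
Y = (0.0200 − j0.00389) S
|Y| = 0.0204 S → |Z| = 1/|Y| = 49.1 Ω, ∠Z = −∠Y = 11.0°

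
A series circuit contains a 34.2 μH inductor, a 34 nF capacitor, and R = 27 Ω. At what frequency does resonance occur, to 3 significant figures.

ω₀ = 1/√(LC) = 1/√(3.42e-05 × 3.4e-08) = 927400 rad/s
f₀ = ω₀/(2π) = 148 kHz

148 kHz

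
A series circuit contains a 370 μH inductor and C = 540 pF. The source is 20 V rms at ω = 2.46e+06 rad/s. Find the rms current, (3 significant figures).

127 mA

X_L = ωL = 910 Ω
X_C = 1/(ωC) = 753 Ω
Net reactance X = X_L − X_C = 157 Ω
Z = j157 Ω
|Z| = √(0² + 157²) = 157 Ω
I = V/|Z| = 20/157 = 127 mA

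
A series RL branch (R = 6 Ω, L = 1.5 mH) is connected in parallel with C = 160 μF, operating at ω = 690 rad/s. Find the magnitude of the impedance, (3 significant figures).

5.50 Ω

X_L = ωL = 1.03 Ω
X_C = 1/(ωC) = 9.06 Ω
Branch 1 (R+jX_L): Z₁ = 6.00 + j1.03 Ω, |Z₁| = 6.09 Ω
Branch 2 (−jX_C): Z₂ = −j9.06 Ω
Parallel: Z = Z₁Z₂/(Z₁+Z₂), |Z| = 5.50 Ω, ∠Z = -27.0°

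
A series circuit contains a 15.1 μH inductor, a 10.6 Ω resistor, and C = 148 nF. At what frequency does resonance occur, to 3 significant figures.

ω₀ = 1/√(LC) = 1/√(1.51e-05 × 1.48e-07) = 668900 rad/s
f₀ = ω₀/(2π) = 106 kHz

106 kHz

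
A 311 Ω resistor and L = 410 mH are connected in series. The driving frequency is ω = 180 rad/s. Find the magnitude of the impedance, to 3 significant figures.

320 Ω

X_L = ωL = 73.8 Ω
Z = 311 + j73.8 Ω
|Z| = √(311² + 73.8²) = 320 Ω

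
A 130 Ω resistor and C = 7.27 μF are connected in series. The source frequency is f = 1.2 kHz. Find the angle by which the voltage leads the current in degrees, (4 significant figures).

-7.988°

ω = 2πf = 7540 rad/s
X_C = 1/(ωC) = 18.24 Ω
Z = 130.0 − j18.24 Ω
|Z| = √(130.0² + 18.24²) = 131.3 Ω
∠Z = arctan(-18.24/130.0) = -7.988°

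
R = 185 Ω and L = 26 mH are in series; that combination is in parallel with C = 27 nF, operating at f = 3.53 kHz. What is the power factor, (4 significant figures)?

0.4601

ω = 2πf = 22180 rad/s
X_L = ωL = 576.7 Ω
X_C = 1/(ωC) = 1670 Ω
Branch 1 (R+jX_L): Z₁ = 185.0 + j576.7 Ω, |Z₁| = 605.6 Ω
Branch 2 (−jX_C): Z₂ = −j1670 Ω
Parallel: Z = Z₁Z₂/(Z₁+Z₂), |Z| = 912.1 Ω, ∠Z = 62.61°
cos φ = cos(62.61°) = 0.4601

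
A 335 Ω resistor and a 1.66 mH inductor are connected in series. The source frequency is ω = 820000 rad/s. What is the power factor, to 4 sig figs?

X_L = ωL = 1361 Ω
Z = 335.0 + j1361 Ω
|Z| = √(335.0² + 1361²) = 1402 Ω
∠Z = arctan(1361/335.0) = 76.17°
cos φ = cos(76.17°) = 0.2390

0.2390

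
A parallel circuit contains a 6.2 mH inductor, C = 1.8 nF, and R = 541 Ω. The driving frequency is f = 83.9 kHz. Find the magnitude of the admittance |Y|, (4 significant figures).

ω = 2πf = 527200 rad/s
X_L = ωL = 3268 Ω
X_C = 1/(ωC) = 1054 Ω
Parallel: admittances add. Y = 1/R + 1/(jωL) + jωC
Y = (0.001848 + j0.0006429) S
|Y| = 0.001957 S → |Z| = 1/|Y| = 511.0 Ω, ∠Z = −∠Y = -19.18°

1.957 mS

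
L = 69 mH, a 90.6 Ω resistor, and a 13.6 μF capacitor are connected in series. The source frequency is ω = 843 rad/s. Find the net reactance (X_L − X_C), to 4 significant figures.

X_L = ωL = 58.17 Ω
X_C = 1/(ωC) = 87.22 Ω
X = 58.17 − 87.22 = -29.06 Ω

-29.06 Ω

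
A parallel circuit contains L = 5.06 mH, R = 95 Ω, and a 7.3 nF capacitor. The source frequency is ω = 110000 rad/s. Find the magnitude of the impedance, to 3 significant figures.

94.6 Ω

X_L = ωL = 557 Ω
X_C = 1/(ωC) = 1250 Ω
Parallel: admittances add. Y = 1/R + 1/(jωL) + jωC
Y = (0.0105 − j0.000994) S
|Y| = 0.0106 S → |Z| = 1/|Y| = 94.6 Ω, ∠Z = −∠Y = 5.39°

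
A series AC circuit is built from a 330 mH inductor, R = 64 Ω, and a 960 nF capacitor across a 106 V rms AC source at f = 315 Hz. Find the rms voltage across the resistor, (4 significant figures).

47.75 V

ω = 2πf = 1979 rad/s
X_L = ωL = 653.1 Ω
X_C = 1/(ωC) = 526.3 Ω
Net reactance X = X_L − X_C = 126.8 Ω
Z = 64.00 + j126.8 Ω
|Z| = √(64.00² + 126.8²) = 142.1 Ω
I = V/|Z| = 746.1 mA
V_R = I·|Z_R| = 0.7461 × 64.00 = 47.75 V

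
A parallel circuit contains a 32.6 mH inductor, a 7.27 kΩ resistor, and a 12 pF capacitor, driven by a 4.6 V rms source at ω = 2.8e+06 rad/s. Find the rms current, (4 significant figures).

641.3 μA

X_L = ωL = 91280 Ω
X_C = 1/(ωC) = 29760 Ω
Parallel: admittances add. Y = 1/R + 1/(jωL) + jωC
Y = (0.0001376 + j2.264e-05) S
|Y| = 0.0001394 S → |Z| = 1/|Y| = 7173 Ω, ∠Z = −∠Y = -9.349°
I = V/|Z| = 4.6/7173 = 641.3 μA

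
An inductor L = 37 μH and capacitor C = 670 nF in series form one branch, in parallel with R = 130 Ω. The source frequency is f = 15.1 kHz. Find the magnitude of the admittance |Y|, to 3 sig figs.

ω = 2πf = 94880 rad/s
X_L = ωL = 3.51 Ω
X_C = 1/(ωC) = 15.7 Ω
Branch 1: Z₁ = R = 130 Ω
Branch 2 (series LC): Z₂ = j(X_L − X_C) = −j12.2 Ω
Parallel: Z = Z₁Z₂/(Z₁+Z₂), |Z| = 12.2 Ω, ∠Z = -84.6°
|Y| = 1/|Z| = 82.2 mS

82.2 mS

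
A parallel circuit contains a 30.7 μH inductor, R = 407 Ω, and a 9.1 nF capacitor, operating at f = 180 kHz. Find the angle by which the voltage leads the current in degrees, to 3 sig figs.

82.4°

ω = 2πf = 1.131e+06 rad/s
X_L = ωL = 34.7 Ω
X_C = 1/(ωC) = 97.2 Ω
Parallel: admittances add. Y = 1/R + 1/(jωL) + jωC
Y = (0.00246 − j0.0185) S
|Y| = 0.0187 S → |Z| = 1/|Y| = 53.6 Ω, ∠Z = −∠Y = 82.4°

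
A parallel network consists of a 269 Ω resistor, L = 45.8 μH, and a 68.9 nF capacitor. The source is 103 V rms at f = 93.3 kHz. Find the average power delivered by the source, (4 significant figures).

ω = 2πf = 586200 rad/s
X_L = ωL = 26.85 Ω
X_C = 1/(ωC) = 24.76 Ω
Parallel: admittances add. Y = 1/R + 1/(jωL) + jωC
Y = (0.003717 + j0.003145) S
|Y| = 0.004869 S → |Z| = 1/|Y| = 205.4 Ω, ∠Z = −∠Y = -40.23°
I = V/|Z| = 501.6 mA
P = VI cos φ = 103 × 0.5016 × cos(-40.23°) = 39.44 W

39.44 W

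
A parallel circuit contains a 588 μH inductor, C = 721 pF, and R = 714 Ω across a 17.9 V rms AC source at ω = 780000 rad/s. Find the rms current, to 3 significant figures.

X_L = ωL = 459 Ω
X_C = 1/(ωC) = 1780 Ω
Parallel: admittances add. Y = 1/R + 1/(jωL) + jωC
Y = (0.00140 − j0.00162) S
|Y| = 0.00214 S → |Z| = 1/|Y| = 467 Ω, ∠Z = −∠Y = 49.1°
I = V/|Z| = 17.9/467 = 38.3 mA

38.3 mA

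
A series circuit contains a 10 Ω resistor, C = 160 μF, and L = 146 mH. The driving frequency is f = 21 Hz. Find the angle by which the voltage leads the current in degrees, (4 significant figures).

ω = 2πf = 131.9 rad/s
X_L = ωL = 19.26 Ω
X_C = 1/(ωC) = 47.37 Ω
Net reactance X = X_L − X_C = -28.10 Ω
Z = 10.00 − j28.10 Ω
|Z| = √(10.00² + 28.10²) = 29.83 Ω
∠Z = arctan(-28.10/10.00) = -70.41°

-70.41°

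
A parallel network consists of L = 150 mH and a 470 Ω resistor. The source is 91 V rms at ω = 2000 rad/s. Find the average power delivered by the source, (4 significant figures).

X_L = ωL = 300.0 Ω
Parallel: admittances add. Y = 1/R + 1/(jωL)
Y = (0.002128 − j0.003333) S
|Y| = 0.003954 S → |Z| = 1/|Y| = 252.9 Ω, ∠Z = −∠Y = 57.45°
I = V/|Z| = 359.9 mA
P = VI cos φ = 91 × 0.3599 × cos(57.45°) = 17.62 W

17.62 W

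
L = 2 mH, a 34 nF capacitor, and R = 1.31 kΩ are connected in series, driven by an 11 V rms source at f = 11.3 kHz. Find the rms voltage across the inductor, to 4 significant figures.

1.167 V

ω = 2πf = 71000 rad/s
X_L = ωL = 142.0 Ω
X_C = 1/(ωC) = 414.3 Ω
Net reactance X = X_L − X_C = -272.3 Ω
Z = 1310 − j272.3 Ω
|Z| = √(1310² + 272.3²) = 1338 Ω
I = V/|Z| = 8.221 mA
V_L = I·|Z_L| = 0.008221 × 142.0 = 1.167 V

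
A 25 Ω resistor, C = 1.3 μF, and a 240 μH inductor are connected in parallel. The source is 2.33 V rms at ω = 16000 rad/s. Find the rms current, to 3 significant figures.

566 mA

X_L = ωL = 3.84 Ω
X_C = 1/(ωC) = 48.1 Ω
Parallel: admittances add. Y = 1/R + 1/(jωL) + jωC
Y = (0.0400 − j0.240) S
|Y| = 0.243 S → |Z| = 1/|Y| = 4.12 Ω, ∠Z = −∠Y = 80.5°
I = V/|Z| = 2.33/4.12 = 566 mA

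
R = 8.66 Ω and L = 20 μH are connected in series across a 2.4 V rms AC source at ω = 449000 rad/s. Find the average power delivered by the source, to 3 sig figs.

321 mW

X_L = ωL = 8.98 Ω
Z = 8.66 + j8.98 Ω
|Z| = √(8.66² + 8.98²) = 12.5 Ω
∠Z = arctan(8.98/8.66) = 46.0°
I = V/|Z| = 192 mA
P = VI cos φ = 2.4 × 0.192 × cos(46.0°) = 321 mW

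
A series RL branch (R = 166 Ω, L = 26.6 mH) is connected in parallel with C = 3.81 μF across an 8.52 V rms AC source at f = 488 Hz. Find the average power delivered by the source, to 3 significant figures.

ω = 2πf = 3066 rad/s
X_L = ωL = 81.6 Ω
X_C = 1/(ωC) = 85.6 Ω
Branch 1 (R+jX_L): Z₁ = 166 + j81.6 Ω, |Z₁| = 185 Ω
Branch 2 (−jX_C): Z₂ = −j85.6 Ω
Parallel: Z = Z₁Z₂/(Z₁+Z₂), |Z| = 95.3 Ω, ∠Z = -62.4°
I = V/|Z| = 89.4 mA
P = VI cos φ = 8.52 × 0.0894 × cos(-62.4°) = 352 mW

352 mW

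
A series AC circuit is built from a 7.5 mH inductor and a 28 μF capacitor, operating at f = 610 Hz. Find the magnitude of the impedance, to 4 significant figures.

ω = 2πf = 3833 rad/s
X_L = ωL = 28.75 Ω
X_C = 1/(ωC) = 9.318 Ω
Net reactance X = X_L − X_C = 19.43 Ω
Z = j19.43 Ω
|Z| = √(0² + 19.43²) = 19.43 Ω

19.43 Ω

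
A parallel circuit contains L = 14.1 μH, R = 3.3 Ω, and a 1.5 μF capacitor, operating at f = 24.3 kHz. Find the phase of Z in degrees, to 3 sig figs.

37.9°

ω = 2πf = 152700 rad/s
X_L = ωL = 2.15 Ω
X_C = 1/(ωC) = 4.37 Ω
Parallel: admittances add. Y = 1/R + 1/(jωL) + jωC
Y = (0.303 − j0.235) S
|Y| = 0.384 S → |Z| = 1/|Y| = 2.61 Ω, ∠Z = −∠Y = 37.9°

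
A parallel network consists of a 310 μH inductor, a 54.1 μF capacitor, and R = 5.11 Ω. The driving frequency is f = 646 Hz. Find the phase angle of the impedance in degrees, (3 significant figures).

ω = 2πf = 4059 rad/s
X_L = ωL = 1.26 Ω
X_C = 1/(ωC) = 4.55 Ω
Parallel: admittances add. Y = 1/R + 1/(jωL) + jωC
Y = (0.196 − j0.575) S
|Y| = 0.608 S → |Z| = 1/|Y| = 1.65 Ω, ∠Z = −∠Y = 71.2°

71.2°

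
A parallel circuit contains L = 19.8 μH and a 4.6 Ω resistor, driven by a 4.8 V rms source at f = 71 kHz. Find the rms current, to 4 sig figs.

1.177 A

ω = 2πf = 446100 rad/s
X_L = ωL = 8.833 Ω
Parallel: admittances add. Y = 1/R + 1/(jωL)
Y = (0.2174 − j0.1132) S
|Y| = 0.2451 S → |Z| = 1/|Y| = 4.080 Ω, ∠Z = −∠Y = 27.51°
I = V/|Z| = 4.8/4.080 = 1.177 A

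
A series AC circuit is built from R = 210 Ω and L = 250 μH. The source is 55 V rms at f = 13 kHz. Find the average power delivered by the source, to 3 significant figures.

ω = 2πf = 81680 rad/s
X_L = ωL = 20.4 Ω
Z = 210 + j20.4 Ω
|Z| = √(210² + 20.4²) = 211 Ω
∠Z = arctan(20.4/210) = 5.55°
I = V/|Z| = 261 mA
P = VI cos φ = 55 × 0.261 × cos(5.55°) = 14.3 W

14.3 W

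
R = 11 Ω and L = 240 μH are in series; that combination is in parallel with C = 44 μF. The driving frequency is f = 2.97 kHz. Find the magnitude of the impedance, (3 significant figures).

1.26 Ω

ω = 2πf = 18660 rad/s
X_L = ωL = 4.48 Ω
X_C = 1/(ωC) = 1.22 Ω
Branch 1 (R+jX_L): Z₁ = 11.0 + j4.48 Ω, |Z₁| = 11.9 Ω
Branch 2 (−jX_C): Z₂ = −j1.22 Ω
Parallel: Z = Z₁Z₂/(Z₁+Z₂), |Z| = 1.26 Ω, ∠Z = -84.4°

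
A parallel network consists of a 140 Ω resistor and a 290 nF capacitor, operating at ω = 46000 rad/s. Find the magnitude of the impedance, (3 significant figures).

X_C = 1/(ωC) = 75.0 Ω
Parallel: admittances add. Y = 1/R + jωC
Y = (0.00714 + j0.0133) S
|Y| = 0.0151 S → |Z| = 1/|Y| = 66.1 Ω, ∠Z = −∠Y = -61.8°

66.1 Ω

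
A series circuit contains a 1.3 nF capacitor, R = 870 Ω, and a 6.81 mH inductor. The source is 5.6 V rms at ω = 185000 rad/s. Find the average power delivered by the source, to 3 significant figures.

X_L = ωL = 1260 Ω
X_C = 1/(ωC) = 4160 Ω
Net reactance X = X_L − X_C = -2900 Ω
Z = 870 − j2900 Ω
|Z| = √(870² + 2900²) = 3030 Ω
∠Z = arctan(-2900/870) = -73.3°
I = V/|Z| = 1.85 mA
P = VI cos φ = 5.6 × 0.00185 × cos(-73.3°) = 2.98 mW

2.98 mW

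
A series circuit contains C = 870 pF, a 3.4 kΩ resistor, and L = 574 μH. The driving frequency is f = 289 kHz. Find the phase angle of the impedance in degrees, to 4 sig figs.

ω = 2πf = 1.816e+06 rad/s
X_L = ωL = 1042 Ω
X_C = 1/(ωC) = 633.0 Ω
Net reactance X = X_L − X_C = 409.3 Ω
Z = 3400 + j409.3 Ω
|Z| = √(3400² + 409.3²) = 3425 Ω
∠Z = arctan(409.3/3400) = 6.864°

6.864°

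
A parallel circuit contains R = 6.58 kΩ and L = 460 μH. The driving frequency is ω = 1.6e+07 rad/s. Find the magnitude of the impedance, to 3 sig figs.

X_L = ωL = 7360 Ω
Parallel: admittances add. Y = 1/R + 1/(jωL)
Y = (0.000152 − j0.000136) S
|Y| = 0.000204 S → |Z| = 1/|Y| = 4910 Ω, ∠Z = −∠Y = 41.8°

4910 Ω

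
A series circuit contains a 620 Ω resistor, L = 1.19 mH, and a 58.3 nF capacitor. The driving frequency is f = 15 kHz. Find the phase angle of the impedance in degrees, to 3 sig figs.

-6.43°

ω = 2πf = 94250 rad/s
X_L = ωL = 112 Ω
X_C = 1/(ωC) = 182 Ω
Net reactance X = X_L − X_C = -69.8 Ω
Z = 620 − j69.8 Ω
|Z| = √(620² + 69.8²) = 624 Ω
∠Z = arctan(-69.8/620) = -6.43°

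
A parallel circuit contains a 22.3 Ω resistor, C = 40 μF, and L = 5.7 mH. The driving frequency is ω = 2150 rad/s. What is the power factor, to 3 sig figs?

0.995

X_L = ωL = 12.3 Ω
X_C = 1/(ωC) = 11.6 Ω
Parallel: admittances add. Y = 1/R + 1/(jωL) + jωC
Y = (0.0448 + j0.00440) S
|Y| = 0.0451 S → |Z| = 1/|Y| = 22.2 Ω, ∠Z = −∠Y = -5.60°
cos φ = cos(-5.60°) = 0.995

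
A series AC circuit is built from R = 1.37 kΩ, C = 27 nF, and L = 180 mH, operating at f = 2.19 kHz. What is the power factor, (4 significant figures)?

ω = 2πf = 13760 rad/s
X_L = ωL = 2477 Ω
X_C = 1/(ωC) = 2692 Ω
Net reactance X = X_L − X_C = -214.8 Ω
Z = 1370 − j214.8 Ω
|Z| = √(1370² + 214.8²) = 1387 Ω
∠Z = arctan(-214.8/1370) = -8.910°
cos φ = cos(-8.910°) = 0.9879

0.9879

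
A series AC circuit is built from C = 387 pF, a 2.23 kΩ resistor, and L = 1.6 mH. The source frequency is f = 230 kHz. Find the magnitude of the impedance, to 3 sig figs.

ω = 2πf = 1.445e+06 rad/s
X_L = ωL = 2310 Ω
X_C = 1/(ωC) = 1790 Ω
Net reactance X = X_L − X_C = 524 Ω
Z = 2230 + j524 Ω
|Z| = √(2230² + 524²) = 2290 Ω

2290 Ω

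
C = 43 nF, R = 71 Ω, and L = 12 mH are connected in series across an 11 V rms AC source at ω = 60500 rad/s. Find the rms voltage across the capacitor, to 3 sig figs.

X_L = ωL = 726 Ω
X_C = 1/(ωC) = 384 Ω
Net reactance X = X_L − X_C = 342 Ω
Z = 71.0 + j342 Ω
|Z| = √(71.0² + 342²) = 349 Ω
I = V/|Z| = 31.5 mA
V_C = I·|Z_C| = 0.0315 × 384 = 12.1 V

12.1 V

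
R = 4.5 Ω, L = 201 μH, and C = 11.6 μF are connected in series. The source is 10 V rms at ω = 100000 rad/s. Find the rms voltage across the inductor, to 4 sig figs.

10.17 V

X_L = ωL = 20.10 Ω
X_C = 1/(ωC) = 0.8621 Ω
Net reactance X = X_L − X_C = 19.24 Ω
Z = 4.500 + j19.24 Ω
|Z| = √(4.500² + 19.24²) = 19.76 Ω
I = V/|Z| = 506.1 mA
V_L = I·|Z_L| = 0.5061 × 20.10 = 10.17 V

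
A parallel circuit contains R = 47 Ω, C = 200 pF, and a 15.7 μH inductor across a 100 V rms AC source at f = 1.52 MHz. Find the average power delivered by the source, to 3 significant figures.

ω = 2πf = 9.55e+06 rad/s
X_L = ωL = 150 Ω
X_C = 1/(ωC) = 524 Ω
Parallel: admittances add. Y = 1/R + 1/(jωL) + jωC
Y = (0.0213 − j0.00476) S
|Y| = 0.0218 S → |Z| = 1/|Y| = 45.9 Ω, ∠Z = −∠Y = 12.6°
I = V/|Z| = 2.18 A
P = VI cos φ = 100 × 2.18 × cos(12.6°) = 213 W

213 W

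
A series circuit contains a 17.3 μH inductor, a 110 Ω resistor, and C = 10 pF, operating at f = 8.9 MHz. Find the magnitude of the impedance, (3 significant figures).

828 Ω

ω = 2πf = 5.592e+07 rad/s
X_L = ωL = 967 Ω
X_C = 1/(ωC) = 1790 Ω
Net reactance X = X_L − X_C = -821 Ω
Z = 110 − j821 Ω
|Z| = √(110² + 821²) = 828 Ω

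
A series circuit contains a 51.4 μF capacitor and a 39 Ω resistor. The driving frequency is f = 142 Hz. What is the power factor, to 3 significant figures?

0.873

ω = 2πf = 892.2 rad/s
X_C = 1/(ωC) = 21.8 Ω
Z = 39.0 − j21.8 Ω
|Z| = √(39.0² + 21.8²) = 44.7 Ω
∠Z = arctan(-21.8/39.0) = -29.2°
cos φ = cos(-29.2°) = 0.873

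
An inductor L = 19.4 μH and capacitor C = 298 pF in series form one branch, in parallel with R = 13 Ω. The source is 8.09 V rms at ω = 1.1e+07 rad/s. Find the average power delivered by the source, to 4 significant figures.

X_L = ωL = 213.4 Ω
X_C = 1/(ωC) = 305.1 Ω
Branch 1: Z₁ = R = 13.00 Ω
Branch 2 (series LC): Z₂ = j(X_L − X_C) = −j91.66 Ω
Parallel: Z = Z₁Z₂/(Z₁+Z₂), |Z| = 12.87 Ω, ∠Z = -8.072°
I = V/|Z| = 628.5 mA
P = VI cos φ = 8.09 × 0.6285 × cos(-8.072°) = 5.034 W

5.034 W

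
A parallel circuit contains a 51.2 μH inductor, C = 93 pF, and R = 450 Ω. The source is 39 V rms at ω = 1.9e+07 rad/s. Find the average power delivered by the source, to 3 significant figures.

X_L = ωL = 973 Ω
X_C = 1/(ωC) = 566 Ω
Parallel: admittances add. Y = 1/R + 1/(jωL) + jωC
Y = (0.00222 + j0.000739) S
|Y| = 0.00234 S → |Z| = 1/|Y| = 427 Ω, ∠Z = −∠Y = -18.4°
I = V/|Z| = 91.3 mA
P = VI cos φ = 39 × 0.0913 × cos(-18.4°) = 3.38 W

3.38 W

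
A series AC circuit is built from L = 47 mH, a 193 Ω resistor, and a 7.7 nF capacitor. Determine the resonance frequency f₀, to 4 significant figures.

ω₀ = 1/√(LC) = 1/√(0.047 × 7.7e-09) = 52570 rad/s
f₀ = ω₀/(2π) = 8.366 kHz

8.366 kHz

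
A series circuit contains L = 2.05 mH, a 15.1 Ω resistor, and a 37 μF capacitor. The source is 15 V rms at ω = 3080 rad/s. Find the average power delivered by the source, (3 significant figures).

X_L = ωL = 6.31 Ω
X_C = 1/(ωC) = 8.78 Ω
Net reactance X = X_L − X_C = -2.46 Ω
Z = 15.1 − j2.46 Ω
|Z| = √(15.1² + 2.46²) = 15.3 Ω
∠Z = arctan(-2.46/15.1) = -9.26°
I = V/|Z| = 980 mA
P = VI cos φ = 15 × 0.980 × cos(-9.26°) = 14.5 W

14.5 W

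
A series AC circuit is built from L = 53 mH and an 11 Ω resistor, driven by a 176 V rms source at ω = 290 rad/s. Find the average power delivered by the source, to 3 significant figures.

X_L = ωL = 15.4 Ω
Z = 11.0 + j15.4 Ω
|Z| = √(11.0² + 15.4²) = 18.9 Ω
∠Z = arctan(15.4/11.0) = 54.4°
I = V/|Z| = 9.31 A
P = VI cos φ = 176 × 9.31 × cos(54.4°) = 954 W

954 W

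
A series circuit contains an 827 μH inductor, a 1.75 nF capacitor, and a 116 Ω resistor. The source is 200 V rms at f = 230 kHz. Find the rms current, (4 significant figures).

ω = 2πf = 1.445e+06 rad/s
X_L = ωL = 1195 Ω
X_C = 1/(ωC) = 395.4 Ω
Net reactance X = X_L − X_C = 799.7 Ω
Z = 116.0 + j799.7 Ω
|Z| = √(116.0² + 799.7²) = 808.1 Ω
I = V/|Z| = 200/808.1 = 247.5 mA

247.5 mA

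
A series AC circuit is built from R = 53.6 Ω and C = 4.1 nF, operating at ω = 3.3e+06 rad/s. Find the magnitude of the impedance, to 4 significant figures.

X_C = 1/(ωC) = 73.91 Ω
Z = 53.60 − j73.91 Ω
|Z| = √(53.60² + 73.91²) = 91.30 Ω

91.30 Ω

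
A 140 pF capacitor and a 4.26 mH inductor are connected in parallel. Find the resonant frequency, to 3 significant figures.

ω₀ = 1/√(LC) = 1/√(0.00426 × 1.4e-10) = 1.295e+06 rad/s
f₀ = ω₀/(2π) = 206 kHz

206 kHz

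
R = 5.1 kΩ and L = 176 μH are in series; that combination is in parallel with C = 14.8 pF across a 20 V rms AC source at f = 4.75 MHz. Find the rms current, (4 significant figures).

ω = 2πf = 2.985e+07 rad/s
X_L = ωL = 5253 Ω
X_C = 1/(ωC) = 2264 Ω
Branch 1 (R+jX_L): Z₁ = 5100 + j5253 Ω, |Z₁| = 7321 Ω
Branch 2 (−jX_C): Z₂ = −j2264 Ω
Parallel: Z = Z₁Z₂/(Z₁+Z₂), |Z| = 2804 Ω, ∠Z = -74.53°
I = V/|Z| = 20/2804 = 7.133 mA

7.133 mA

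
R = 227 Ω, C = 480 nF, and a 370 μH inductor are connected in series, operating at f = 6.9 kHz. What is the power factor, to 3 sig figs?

ω = 2πf = 43350 rad/s
X_L = ωL = 16.0 Ω
X_C = 1/(ωC) = 48.1 Ω
Net reactance X = X_L − X_C = -32.0 Ω
Z = 227 − j32.0 Ω
|Z| = √(227² + 32.0²) = 229 Ω
∠Z = arctan(-32.0/227) = -8.03°
cos φ = cos(-8.03°) = 0.990

0.990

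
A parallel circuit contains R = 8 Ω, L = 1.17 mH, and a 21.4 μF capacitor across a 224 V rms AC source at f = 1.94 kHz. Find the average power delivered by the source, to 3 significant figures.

6.27 kW

ω = 2πf = 12190 rad/s
X_L = ωL = 14.3 Ω
X_C = 1/(ωC) = 3.83 Ω
Parallel: admittances add. Y = 1/R + 1/(jωL) + jωC
Y = (0.125 + j0.191) S
|Y| = 0.228 S → |Z| = 1/|Y| = 4.39 Ω, ∠Z = −∠Y = -56.8°
I = V/|Z| = 51.1 A
P = VI cos φ = 224 × 51.1 × cos(-56.8°) = 6.27 kW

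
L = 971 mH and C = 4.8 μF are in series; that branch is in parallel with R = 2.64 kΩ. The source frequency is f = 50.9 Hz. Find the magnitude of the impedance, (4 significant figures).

338.1 Ω

ω = 2πf = 319.8 rad/s
X_L = ωL = 310.5 Ω
X_C = 1/(ωC) = 651.4 Ω
Branch 1: Z₁ = R = 2640 Ω
Branch 2 (series LC): Z₂ = j(X_L − X_C) = −j340.9 Ω
Parallel: Z = Z₁Z₂/(Z₁+Z₂), |Z| = 338.1 Ω, ∠Z = -82.64°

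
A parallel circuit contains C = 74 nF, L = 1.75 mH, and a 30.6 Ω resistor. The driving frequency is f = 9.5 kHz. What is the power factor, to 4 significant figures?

0.9878

ω = 2πf = 59690 rad/s
X_L = ωL = 104.5 Ω
X_C = 1/(ωC) = 226.4 Ω
Parallel: admittances add. Y = 1/R + 1/(jωL) + jωC
Y = (0.03268 − j0.005156) S
|Y| = 0.03308 S → |Z| = 1/|Y| = 30.23 Ω, ∠Z = −∠Y = 8.966°
cos φ = cos(8.966°) = 0.9878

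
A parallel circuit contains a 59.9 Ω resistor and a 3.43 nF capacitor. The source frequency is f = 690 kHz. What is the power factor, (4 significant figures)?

ω = 2πf = 4.335e+06 rad/s
X_C = 1/(ωC) = 67.25 Ω
Parallel: admittances add. Y = 1/R + jωC
Y = (0.01669 + j0.01487) S
|Y| = 0.02236 S → |Z| = 1/|Y| = 44.73 Ω, ∠Z = −∠Y = -41.69°
cos φ = cos(-41.69°) = 0.7467

0.7467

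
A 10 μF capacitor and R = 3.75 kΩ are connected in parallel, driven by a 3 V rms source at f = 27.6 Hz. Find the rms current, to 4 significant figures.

5.264 mA

ω = 2πf = 173.4 rad/s
X_C = 1/(ωC) = 576.6 Ω
Parallel: admittances add. Y = 1/R + jωC
Y = (0.0002667 + j0.001734) S
|Y| = 0.001755 S → |Z| = 1/|Y| = 569.9 Ω, ∠Z = −∠Y = -81.26°
I = V/|Z| = 3/569.9 = 5.264 mA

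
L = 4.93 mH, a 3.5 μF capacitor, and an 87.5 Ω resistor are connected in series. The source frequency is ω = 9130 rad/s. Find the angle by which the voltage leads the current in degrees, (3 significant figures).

8.91°

X_L = ωL = 45.0 Ω
X_C = 1/(ωC) = 31.3 Ω
Net reactance X = X_L − X_C = 13.7 Ω
Z = 87.5 + j13.7 Ω
|Z| = √(87.5² + 13.7²) = 88.6 Ω
∠Z = arctan(13.7/87.5) = 8.91°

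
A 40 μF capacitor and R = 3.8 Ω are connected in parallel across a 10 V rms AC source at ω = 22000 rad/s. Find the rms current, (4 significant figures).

X_C = 1/(ωC) = 1.136 Ω
Parallel: admittances add. Y = 1/R + jωC
Y = (0.2632 + j0.8800) S
|Y| = 0.9185 S → |Z| = 1/|Y| = 1.089 Ω, ∠Z = −∠Y = -73.35°
I = V/|Z| = 10/1.089 = 9.185 A

9.185 A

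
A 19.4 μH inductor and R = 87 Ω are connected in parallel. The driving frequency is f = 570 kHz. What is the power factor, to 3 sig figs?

ω = 2πf = 3.581e+06 rad/s
X_L = ωL = 69.5 Ω
Parallel: admittances add. Y = 1/R + 1/(jωL)
Y = (0.0115 − j0.0144) S
|Y| = 0.0184 S → |Z| = 1/|Y| = 54.3 Ω, ∠Z = −∠Y = 51.4°
cos φ = cos(51.4°) = 0.624

0.624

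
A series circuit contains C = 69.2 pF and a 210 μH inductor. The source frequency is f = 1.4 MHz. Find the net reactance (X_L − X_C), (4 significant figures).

204.5 Ω

ω = 2πf = 8.796e+06 rad/s
X_L = ωL = 1847 Ω
X_C = 1/(ωC) = 1643 Ω
X = 1847 − 1643 = 204.5 Ω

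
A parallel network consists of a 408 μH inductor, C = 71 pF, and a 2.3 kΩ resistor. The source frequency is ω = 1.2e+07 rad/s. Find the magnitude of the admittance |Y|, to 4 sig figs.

X_L = ωL = 4896 Ω
X_C = 1/(ωC) = 1174 Ω
Parallel: admittances add. Y = 1/R + 1/(jωL) + jωC
Y = (0.0004348 + j0.0006478) S
|Y| = 0.0007801 S → |Z| = 1/|Y| = 1282 Ω, ∠Z = −∠Y = -56.13°

780.1 μS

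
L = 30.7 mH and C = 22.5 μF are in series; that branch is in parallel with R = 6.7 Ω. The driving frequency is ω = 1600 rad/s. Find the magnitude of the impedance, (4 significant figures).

X_L = ωL = 49.12 Ω
X_C = 1/(ωC) = 27.78 Ω
Branch 1: Z₁ = R = 6.700 Ω
Branch 2 (series LC): Z₂ = j(X_L − X_C) = j21.34 Ω
Parallel: Z = Z₁Z₂/(Z₁+Z₂), |Z| = 6.392 Ω, ∠Z = 17.43°

6.392 Ω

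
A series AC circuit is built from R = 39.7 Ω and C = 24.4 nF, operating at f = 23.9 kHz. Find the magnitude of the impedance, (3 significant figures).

276 Ω

ω = 2πf = 150200 rad/s
X_C = 1/(ωC) = 273 Ω
Z = 39.7 − j273 Ω
|Z| = √(39.7² + 273²) = 276 Ω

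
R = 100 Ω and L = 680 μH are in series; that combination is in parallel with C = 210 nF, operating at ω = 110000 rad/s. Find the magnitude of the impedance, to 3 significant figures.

51.6 Ω

X_L = ωL = 74.8 Ω
X_C = 1/(ωC) = 43.3 Ω
Branch 1 (R+jX_L): Z₁ = 100 + j74.8 Ω, |Z₁| = 125 Ω
Branch 2 (−jX_C): Z₂ = −j43.3 Ω
Parallel: Z = Z₁Z₂/(Z₁+Z₂), |Z| = 51.6 Ω, ∠Z = -70.7°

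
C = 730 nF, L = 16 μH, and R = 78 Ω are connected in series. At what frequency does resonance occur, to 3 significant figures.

ω₀ = 1/√(LC) = 1/√(1.6e-05 × 7.3e-07) = 292600 rad/s
f₀ = ω₀/(2π) = 46.6 kHz

46.6 kHz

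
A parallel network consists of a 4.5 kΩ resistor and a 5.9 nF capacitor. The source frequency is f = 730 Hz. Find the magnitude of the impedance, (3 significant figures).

4470 Ω

ω = 2πf = 4587 rad/s
X_C = 1/(ωC) = 37000 Ω
Parallel: admittances add. Y = 1/R + jωC
Y = (0.000222 + j2.71e-05) S
|Y| = 0.000224 S → |Z| = 1/|Y| = 4470 Ω, ∠Z = −∠Y = -6.94°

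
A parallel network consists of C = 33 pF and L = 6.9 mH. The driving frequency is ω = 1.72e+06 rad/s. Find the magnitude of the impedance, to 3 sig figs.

36400 Ω

X_L = ωL = 11900 Ω
X_C = 1/(ωC) = 17600 Ω
Parallel: admittances add. Y = 1/(jωL) + jωC
Y = (0 − j2.75e-05) S
|Y| = 2.75e-05 S → |Z| = 1/|Y| = 36400 Ω, ∠Z = −∠Y = 90.0°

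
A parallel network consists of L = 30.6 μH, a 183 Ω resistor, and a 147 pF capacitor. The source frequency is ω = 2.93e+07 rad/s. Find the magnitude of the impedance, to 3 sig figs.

158 Ω

X_L = ωL = 897 Ω
X_C = 1/(ωC) = 232 Ω
Parallel: admittances add. Y = 1/R + 1/(jωL) + jωC
Y = (0.00546 + j0.00319) S
|Y| = 0.00633 S → |Z| = 1/|Y| = 158 Ω, ∠Z = −∠Y = -30.3°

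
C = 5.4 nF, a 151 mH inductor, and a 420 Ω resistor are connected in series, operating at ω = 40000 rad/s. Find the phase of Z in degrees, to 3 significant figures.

73.4°

X_L = ωL = 6040 Ω
X_C = 1/(ωC) = 4630 Ω
Net reactance X = X_L − X_C = 1410 Ω
Z = 420 + j1410 Ω
|Z| = √(420² + 1410²) = 1470 Ω
∠Z = arctan(1410/420) = 73.4°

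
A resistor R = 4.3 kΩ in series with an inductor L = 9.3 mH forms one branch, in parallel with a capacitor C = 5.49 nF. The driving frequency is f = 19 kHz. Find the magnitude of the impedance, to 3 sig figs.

1570 Ω

ω = 2πf = 119400 rad/s
X_L = ωL = 1110 Ω
X_C = 1/(ωC) = 1530 Ω
Branch 1 (R+jX_L): Z₁ = 4300 + j1110 Ω, |Z₁| = 4440 Ω
Branch 2 (−jX_C): Z₂ = −j1530 Ω
Parallel: Z = Z₁Z₂/(Z₁+Z₂), |Z| = 1570 Ω, ∠Z = -70.0°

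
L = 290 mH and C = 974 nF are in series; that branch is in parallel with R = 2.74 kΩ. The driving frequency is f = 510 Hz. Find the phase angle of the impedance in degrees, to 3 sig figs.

77.5°

ω = 2πf = 3204 rad/s
X_L = ωL = 929 Ω
X_C = 1/(ωC) = 320 Ω
Branch 1: Z₁ = R = 2740 Ω
Branch 2 (series LC): Z₂ = j(X_L − X_C) = j609 Ω
Parallel: Z = Z₁Z₂/(Z₁+Z₂), |Z| = 594 Ω, ∠Z = 77.5°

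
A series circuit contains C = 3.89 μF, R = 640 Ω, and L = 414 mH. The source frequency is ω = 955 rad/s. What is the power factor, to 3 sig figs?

X_L = ωL = 395 Ω
X_C = 1/(ωC) = 269 Ω
Net reactance X = X_L − X_C = 126 Ω
Z = 640 + j126 Ω
|Z| = √(640² + 126²) = 652 Ω
∠Z = arctan(126/640) = 11.2°
cos φ = cos(11.2°) = 0.981

0.981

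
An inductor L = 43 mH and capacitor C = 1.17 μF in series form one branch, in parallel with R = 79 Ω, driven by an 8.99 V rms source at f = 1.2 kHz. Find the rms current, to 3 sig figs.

ω = 2πf = 7540 rad/s
X_L = ωL = 324 Ω
X_C = 1/(ωC) = 113 Ω
Branch 1: Z₁ = R = 79.0 Ω
Branch 2 (series LC): Z₂ = j(X_L − X_C) = j211 Ω
Parallel: Z = Z₁Z₂/(Z₁+Z₂), |Z| = 74.0 Ω, ∠Z = 20.5°
I = V/|Z| = 8.99/74.0 = 122 mA

122 mA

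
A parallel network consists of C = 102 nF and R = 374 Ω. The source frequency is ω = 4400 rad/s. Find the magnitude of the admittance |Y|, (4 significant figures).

2.711 mS

X_C = 1/(ωC) = 2228 Ω
Parallel: admittances add. Y = 1/R + jωC
Y = (0.002674 + j0.0004488) S
|Y| = 0.002711 S → |Z| = 1/|Y| = 368.8 Ω, ∠Z = −∠Y = -9.528°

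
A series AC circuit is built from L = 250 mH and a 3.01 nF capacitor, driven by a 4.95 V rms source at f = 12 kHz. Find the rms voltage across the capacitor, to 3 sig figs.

ω = 2πf = 75400 rad/s
X_L = ωL = 18800 Ω
X_C = 1/(ωC) = 4410 Ω
Net reactance X = X_L − X_C = 14400 Ω
Z = j14400 Ω
|Z| = √(0² + 14400²) = 14400 Ω
I = V/|Z| = 343 μA
V_C = I·|Z_C| = 0.000343 × 4410 = 1.51 V

1.51 V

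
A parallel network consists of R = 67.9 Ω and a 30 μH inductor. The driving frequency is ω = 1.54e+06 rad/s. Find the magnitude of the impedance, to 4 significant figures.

38.20 Ω

X_L = ωL = 46.20 Ω
Parallel: admittances add. Y = 1/R + 1/(jωL)
Y = (0.01473 − j0.02165) S
|Y| = 0.02618 S → |Z| = 1/|Y| = 38.20 Ω, ∠Z = −∠Y = 55.77°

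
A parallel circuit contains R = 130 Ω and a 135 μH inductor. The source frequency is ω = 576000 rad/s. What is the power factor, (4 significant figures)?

X_L = ωL = 77.76 Ω
Parallel: admittances add. Y = 1/R + 1/(jωL)
Y = (0.007692 − j0.01286) S
|Y| = 0.01499 S → |Z| = 1/|Y| = 66.73 Ω, ∠Z = −∠Y = 59.11°
cos φ = cos(59.11°) = 0.5133

0.5133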